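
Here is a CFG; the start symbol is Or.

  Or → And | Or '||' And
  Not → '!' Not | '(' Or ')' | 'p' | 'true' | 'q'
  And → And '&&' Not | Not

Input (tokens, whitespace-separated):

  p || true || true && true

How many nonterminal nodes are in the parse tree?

11

[Or [Or [Or [And [Not p]]] || [And [Not true]]] || [And [And [Not true]] && [Not true]]]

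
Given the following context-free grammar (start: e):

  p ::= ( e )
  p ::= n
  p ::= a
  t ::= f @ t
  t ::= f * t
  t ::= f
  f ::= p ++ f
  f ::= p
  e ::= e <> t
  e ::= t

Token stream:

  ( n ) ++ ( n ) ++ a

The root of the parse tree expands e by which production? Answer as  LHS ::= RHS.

[e [t [f [p ( [e [t [f [p n]]]] )] ++ [f [p ( [e [t [f [p n]]]] )] ++ [f [p a]]]]]]

e ::= t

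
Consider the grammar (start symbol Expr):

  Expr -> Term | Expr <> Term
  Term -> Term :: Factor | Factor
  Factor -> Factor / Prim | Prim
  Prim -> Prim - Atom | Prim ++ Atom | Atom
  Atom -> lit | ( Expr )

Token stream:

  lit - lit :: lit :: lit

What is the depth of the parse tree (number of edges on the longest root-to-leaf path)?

8

[Expr [Term [Term [Term [Factor [Prim [Prim [Atom lit]] - [Atom lit]]]] :: [Factor [Prim [Atom lit]]]] :: [Factor [Prim [Atom lit]]]]]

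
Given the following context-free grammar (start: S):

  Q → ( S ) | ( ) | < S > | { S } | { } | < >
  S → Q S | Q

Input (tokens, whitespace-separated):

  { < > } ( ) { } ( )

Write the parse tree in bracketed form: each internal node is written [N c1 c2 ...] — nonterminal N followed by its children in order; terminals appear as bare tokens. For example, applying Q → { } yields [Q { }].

[S [Q { [S [Q < >]] }] [S [Q ( )] [S [Q { }] [S [Q ( )]]]]]

S
Q S
{ S } S
{ Q } S
{ < > } S
{ < > } Q S
{ < > } ( ) S
{ < > } ( ) Q S
{ < > } ( ) { } S
{ < > } ( ) { } Q
{ < > } ( ) { } ( )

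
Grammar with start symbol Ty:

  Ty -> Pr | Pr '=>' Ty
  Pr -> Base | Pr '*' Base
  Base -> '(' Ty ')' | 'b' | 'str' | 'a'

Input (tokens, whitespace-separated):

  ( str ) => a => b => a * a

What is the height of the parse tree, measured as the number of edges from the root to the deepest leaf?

[Ty [Pr [Base ( [Ty [Pr [Base str]]] )]] => [Ty [Pr [Base a]] => [Ty [Pr [Base b]] => [Ty [Pr [Pr [Base a]] * [Base a]]]]]]

7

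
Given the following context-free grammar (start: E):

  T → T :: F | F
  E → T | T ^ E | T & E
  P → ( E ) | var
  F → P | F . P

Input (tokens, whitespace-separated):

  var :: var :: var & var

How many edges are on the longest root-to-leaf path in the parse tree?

[E [T [T [T [F [P var]]] :: [F [P var]]] :: [F [P var]]] & [E [T [F [P var]]]]]

6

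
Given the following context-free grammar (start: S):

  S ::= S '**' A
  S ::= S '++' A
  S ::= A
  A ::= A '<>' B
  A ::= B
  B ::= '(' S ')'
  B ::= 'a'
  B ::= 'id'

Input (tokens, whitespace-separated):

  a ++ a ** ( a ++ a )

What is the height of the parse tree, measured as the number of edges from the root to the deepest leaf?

7

[S [S [S [A [B a]]] ++ [A [B a]]] ** [A [B ( [S [S [A [B a]]] ++ [A [B a]]] )]]]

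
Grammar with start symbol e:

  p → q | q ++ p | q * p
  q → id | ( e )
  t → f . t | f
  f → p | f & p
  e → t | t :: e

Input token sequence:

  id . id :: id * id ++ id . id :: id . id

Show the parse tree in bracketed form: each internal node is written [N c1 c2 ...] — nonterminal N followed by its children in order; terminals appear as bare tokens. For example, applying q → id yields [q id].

[e [t [f [p [q id]]] . [t [f [p [q id]]]]] :: [e [t [f [p [q id] * [p [q id] ++ [p [q id]]]]] . [t [f [p [q id]]]]] :: [e [t [f [p [q id]]] . [t [f [p [q id]]]]]]]]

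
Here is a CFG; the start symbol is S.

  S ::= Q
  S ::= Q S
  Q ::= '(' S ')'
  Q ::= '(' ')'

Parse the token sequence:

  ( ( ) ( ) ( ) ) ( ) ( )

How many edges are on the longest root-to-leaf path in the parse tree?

[S [Q ( [S [Q ( )] [S [Q ( )] [S [Q ( )]]]] )] [S [Q ( )] [S [Q ( )]]]]

6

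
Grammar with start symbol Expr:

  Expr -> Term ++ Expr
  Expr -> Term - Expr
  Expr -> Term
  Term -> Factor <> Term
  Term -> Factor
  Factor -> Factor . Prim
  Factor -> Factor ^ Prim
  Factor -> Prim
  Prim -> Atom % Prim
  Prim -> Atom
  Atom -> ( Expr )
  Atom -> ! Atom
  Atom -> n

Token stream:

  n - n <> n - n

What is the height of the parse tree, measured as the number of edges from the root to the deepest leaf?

[Expr [Term [Factor [Prim [Atom n]]]] - [Expr [Term [Factor [Prim [Atom n]]] <> [Term [Factor [Prim [Atom n]]]]] - [Expr [Term [Factor [Prim [Atom n]]]]]]]

7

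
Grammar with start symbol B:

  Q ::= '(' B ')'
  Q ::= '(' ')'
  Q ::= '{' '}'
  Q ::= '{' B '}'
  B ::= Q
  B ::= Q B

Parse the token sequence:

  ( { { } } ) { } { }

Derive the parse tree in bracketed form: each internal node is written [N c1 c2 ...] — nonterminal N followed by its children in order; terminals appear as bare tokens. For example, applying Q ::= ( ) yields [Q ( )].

[B [Q ( [B [Q { [B [Q { }]] }]] )] [B [Q { }] [B [Q { }]]]]

B
Q B
( B ) B
( Q ) B
( { B } ) B
( { Q } ) B
( { { } } ) B
( { { } } ) Q B
( { { } } ) { } B
( { { } } ) { } Q
( { { } } ) { } { }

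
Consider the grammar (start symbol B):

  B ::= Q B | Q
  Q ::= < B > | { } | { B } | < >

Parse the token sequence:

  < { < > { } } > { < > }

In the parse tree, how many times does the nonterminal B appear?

6

[B [Q < [B [Q { [B [Q < >] [B [Q { }]]] }]] >] [B [Q { [B [Q < >]] }]]]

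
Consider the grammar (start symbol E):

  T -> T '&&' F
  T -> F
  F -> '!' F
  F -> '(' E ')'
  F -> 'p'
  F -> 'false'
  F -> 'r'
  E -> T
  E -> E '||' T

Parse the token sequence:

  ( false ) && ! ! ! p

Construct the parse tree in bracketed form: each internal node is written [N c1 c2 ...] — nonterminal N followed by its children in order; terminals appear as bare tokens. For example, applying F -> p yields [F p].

[E [T [T [F ( [E [T [F false]]] )]] && [F ! [F ! [F ! [F p]]]]]]

E
T
T && F
F && F
( E ) && F
( T ) && F
( F ) && F
( false ) && F
( false ) && ! F
( false ) && ! ! F
( false ) && ! ! ! F
( false ) && ! ! ! p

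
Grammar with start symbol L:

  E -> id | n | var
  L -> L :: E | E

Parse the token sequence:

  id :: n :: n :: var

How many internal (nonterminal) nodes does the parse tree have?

8

[L [L [L [L [E id]] :: [E n]] :: [E n]] :: [E var]]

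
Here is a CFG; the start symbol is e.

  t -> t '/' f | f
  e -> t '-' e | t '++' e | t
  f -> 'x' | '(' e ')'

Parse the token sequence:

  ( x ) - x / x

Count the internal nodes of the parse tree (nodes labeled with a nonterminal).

11

[e [t [f ( [e [t [f x]]] )]] - [e [t [t [f x]] / [f x]]]]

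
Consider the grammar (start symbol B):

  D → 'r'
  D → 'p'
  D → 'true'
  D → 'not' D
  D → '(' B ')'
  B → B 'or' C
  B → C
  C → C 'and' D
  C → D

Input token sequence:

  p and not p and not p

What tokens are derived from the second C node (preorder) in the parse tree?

[B [C [C [C [D p]] and [D not [D p]]] and [D not [D p]]]]

p and not p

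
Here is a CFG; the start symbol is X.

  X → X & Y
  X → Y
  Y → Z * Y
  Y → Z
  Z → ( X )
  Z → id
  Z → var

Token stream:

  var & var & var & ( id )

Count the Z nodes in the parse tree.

5

[X [X [X [X [Y [Z var]]] & [Y [Z var]]] & [Y [Z var]]] & [Y [Z ( [X [Y [Z id]]] )]]]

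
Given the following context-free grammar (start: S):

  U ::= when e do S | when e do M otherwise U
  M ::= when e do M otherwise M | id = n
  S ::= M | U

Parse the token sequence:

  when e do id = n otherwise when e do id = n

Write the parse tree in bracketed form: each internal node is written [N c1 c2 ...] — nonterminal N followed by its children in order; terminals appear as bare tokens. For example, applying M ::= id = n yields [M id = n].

[S [U when e do [M id = n] otherwise [U when e do [S [M id = n]]]]]

S
U
when e do M otherwise U
when e do id = n otherwise U
when e do id = n otherwise when e do S
when e do id = n otherwise when e do M
when e do id = n otherwise when e do id = n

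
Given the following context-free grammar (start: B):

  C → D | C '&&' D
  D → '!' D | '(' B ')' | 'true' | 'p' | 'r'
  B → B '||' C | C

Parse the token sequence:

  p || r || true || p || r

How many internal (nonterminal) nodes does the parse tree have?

15

[B [B [B [B [B [C [D p]]] || [C [D r]]] || [C [D true]]] || [C [D p]]] || [C [D r]]]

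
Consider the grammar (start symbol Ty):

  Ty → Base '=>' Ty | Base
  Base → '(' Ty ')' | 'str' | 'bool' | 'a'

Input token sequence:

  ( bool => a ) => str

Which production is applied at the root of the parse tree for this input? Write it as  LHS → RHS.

Ty → Base '=>' Ty

[Ty [Base ( [Ty [Base bool] => [Ty [Base a]]] )] => [Ty [Base str]]]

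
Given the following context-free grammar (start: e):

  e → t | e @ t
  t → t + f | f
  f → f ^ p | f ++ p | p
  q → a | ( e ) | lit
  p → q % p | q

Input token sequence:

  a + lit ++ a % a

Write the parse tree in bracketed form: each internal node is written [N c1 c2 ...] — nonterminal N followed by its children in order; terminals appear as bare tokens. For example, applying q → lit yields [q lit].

[e [t [t [f [p [q a]]]] + [f [f [p [q lit]]] ++ [p [q a] % [p [q a]]]]]]

e
t
t + f
f + f
p + f
q + f
a + f
a + f ++ p
a + p ++ p
a + q ++ p
a + lit ++ p
a + lit ++ q % p
a + lit ++ a % p
a + lit ++ a % q
a + lit ++ a % a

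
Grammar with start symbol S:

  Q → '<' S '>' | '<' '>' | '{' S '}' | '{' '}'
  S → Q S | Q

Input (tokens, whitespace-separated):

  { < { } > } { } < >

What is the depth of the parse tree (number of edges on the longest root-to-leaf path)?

[S [Q { [S [Q < [S [Q { }]] >]] }] [S [Q { }] [S [Q < >]]]]

6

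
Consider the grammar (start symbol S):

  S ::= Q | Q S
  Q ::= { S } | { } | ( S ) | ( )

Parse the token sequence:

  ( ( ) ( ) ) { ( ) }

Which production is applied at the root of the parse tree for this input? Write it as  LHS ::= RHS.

[S [Q ( [S [Q ( )] [S [Q ( )]]] )] [S [Q { [S [Q ( )]] }]]]

S ::= Q S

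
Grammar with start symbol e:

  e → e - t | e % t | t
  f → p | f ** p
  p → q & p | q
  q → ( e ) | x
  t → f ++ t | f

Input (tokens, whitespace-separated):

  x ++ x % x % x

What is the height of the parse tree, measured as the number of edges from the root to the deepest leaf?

[e [e [e [t [f [p [q x]]] ++ [t [f [p [q x]]]]]] % [t [f [p [q x]]]]] % [t [f [p [q x]]]]]

8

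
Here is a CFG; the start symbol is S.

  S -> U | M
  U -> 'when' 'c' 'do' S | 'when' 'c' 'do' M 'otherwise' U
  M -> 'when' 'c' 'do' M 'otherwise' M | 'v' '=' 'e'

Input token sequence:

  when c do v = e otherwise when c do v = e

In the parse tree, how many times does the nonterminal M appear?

[S [U when c do [M v = e] otherwise [U when c do [S [M v = e]]]]]

2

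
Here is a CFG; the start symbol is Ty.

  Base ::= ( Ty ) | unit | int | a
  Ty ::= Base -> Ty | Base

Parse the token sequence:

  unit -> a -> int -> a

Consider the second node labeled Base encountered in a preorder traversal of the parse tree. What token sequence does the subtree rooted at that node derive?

[Ty [Base unit] -> [Ty [Base a] -> [Ty [Base int] -> [Ty [Base a]]]]]

a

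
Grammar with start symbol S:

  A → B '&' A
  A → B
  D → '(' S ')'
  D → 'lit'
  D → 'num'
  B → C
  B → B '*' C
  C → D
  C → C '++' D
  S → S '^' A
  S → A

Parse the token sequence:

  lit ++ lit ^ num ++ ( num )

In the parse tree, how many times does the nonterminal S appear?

3

[S [S [A [B [C [C [D lit]] ++ [D lit]]]]] ^ [A [B [C [C [D num]] ++ [D ( [S [A [B [C [D num]]]]] )]]]]]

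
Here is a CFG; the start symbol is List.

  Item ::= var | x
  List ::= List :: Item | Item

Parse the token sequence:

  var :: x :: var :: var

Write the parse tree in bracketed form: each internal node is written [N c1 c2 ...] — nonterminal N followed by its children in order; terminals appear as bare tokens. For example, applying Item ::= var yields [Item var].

List
List :: Item
List :: Item :: Item
List :: Item :: Item :: Item
Item :: Item :: Item :: Item
var :: Item :: Item :: Item
var :: x :: Item :: Item
var :: x :: var :: Item
var :: x :: var :: var

[List [List [List [List [Item var]] :: [Item x]] :: [Item var]] :: [Item var]]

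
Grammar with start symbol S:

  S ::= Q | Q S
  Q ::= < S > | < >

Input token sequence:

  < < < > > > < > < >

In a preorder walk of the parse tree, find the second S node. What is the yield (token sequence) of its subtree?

[S [Q < [S [Q < [S [Q < >]] >]] >] [S [Q < >] [S [Q < >]]]]

< < > >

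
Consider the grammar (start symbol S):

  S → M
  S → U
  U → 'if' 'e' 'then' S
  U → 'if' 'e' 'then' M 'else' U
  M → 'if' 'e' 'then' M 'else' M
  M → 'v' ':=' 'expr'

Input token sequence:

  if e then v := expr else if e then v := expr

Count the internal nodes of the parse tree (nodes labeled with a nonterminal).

6

[S [U if e then [M v := expr] else [U if e then [S [M v := expr]]]]]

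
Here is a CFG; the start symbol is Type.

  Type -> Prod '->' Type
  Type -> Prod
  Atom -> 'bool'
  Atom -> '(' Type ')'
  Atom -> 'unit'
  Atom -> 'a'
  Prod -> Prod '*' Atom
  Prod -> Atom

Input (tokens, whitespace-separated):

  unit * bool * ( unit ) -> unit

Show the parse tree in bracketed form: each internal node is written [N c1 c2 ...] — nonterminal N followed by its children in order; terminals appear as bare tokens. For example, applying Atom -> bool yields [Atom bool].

[Type [Prod [Prod [Prod [Atom unit]] * [Atom bool]] * [Atom ( [Type [Prod [Atom unit]]] )]] -> [Type [Prod [Atom unit]]]]

Type
Prod -> Type
Prod * Atom -> Type
Prod * Atom * Atom -> Type
Atom * Atom * Atom -> Type
unit * Atom * Atom -> Type
unit * bool * Atom -> Type
unit * bool * ( Type ) -> Type
unit * bool * ( Prod ) -> Type
unit * bool * ( Atom ) -> Type
unit * bool * ( unit ) -> Type
unit * bool * ( unit ) -> Prod
unit * bool * ( unit ) -> Atom
unit * bool * ( unit ) -> unit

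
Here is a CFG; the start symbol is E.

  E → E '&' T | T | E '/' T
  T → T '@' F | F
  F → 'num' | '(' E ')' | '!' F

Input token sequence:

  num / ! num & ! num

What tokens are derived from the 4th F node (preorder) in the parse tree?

! num

[E [E [E [T [F num]]] / [T [F ! [F num]]]] & [T [F ! [F num]]]]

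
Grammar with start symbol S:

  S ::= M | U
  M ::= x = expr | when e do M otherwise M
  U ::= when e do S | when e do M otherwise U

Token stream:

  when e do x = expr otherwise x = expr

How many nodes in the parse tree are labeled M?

[S [M when e do [M x = expr] otherwise [M x = expr]]]

3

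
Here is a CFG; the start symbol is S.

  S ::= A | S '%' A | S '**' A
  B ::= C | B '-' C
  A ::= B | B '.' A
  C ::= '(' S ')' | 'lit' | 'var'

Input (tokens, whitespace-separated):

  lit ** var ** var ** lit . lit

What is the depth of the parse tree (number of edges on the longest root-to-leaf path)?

7

[S [S [S [S [A [B [C lit]]]] ** [A [B [C var]]]] ** [A [B [C var]]]] ** [A [B [C lit]] . [A [B [C lit]]]]]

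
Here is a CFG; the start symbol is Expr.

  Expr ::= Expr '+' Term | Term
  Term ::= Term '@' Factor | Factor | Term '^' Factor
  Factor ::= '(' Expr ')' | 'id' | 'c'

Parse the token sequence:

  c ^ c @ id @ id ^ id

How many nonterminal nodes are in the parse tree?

[Expr [Term [Term [Term [Term [Term [Factor c]] ^ [Factor c]] @ [Factor id]] @ [Factor id]] ^ [Factor id]]]

11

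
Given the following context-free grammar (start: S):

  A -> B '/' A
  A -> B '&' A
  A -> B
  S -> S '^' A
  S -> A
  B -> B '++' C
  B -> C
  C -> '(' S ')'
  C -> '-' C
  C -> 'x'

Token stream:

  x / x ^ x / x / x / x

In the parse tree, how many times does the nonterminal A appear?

[S [S [A [B [C x]] / [A [B [C x]]]]] ^ [A [B [C x]] / [A [B [C x]] / [A [B [C x]] / [A [B [C x]]]]]]]

6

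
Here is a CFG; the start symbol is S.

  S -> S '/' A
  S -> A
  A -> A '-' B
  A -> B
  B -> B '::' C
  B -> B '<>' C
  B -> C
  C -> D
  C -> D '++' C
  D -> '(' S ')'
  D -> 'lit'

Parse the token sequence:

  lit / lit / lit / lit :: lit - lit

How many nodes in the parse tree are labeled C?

6

[S [S [S [S [A [B [C [D lit]]]]] / [A [B [C [D lit]]]]] / [A [B [C [D lit]]]]] / [A [A [B [B [C [D lit]]] :: [C [D lit]]]] - [B [C [D lit]]]]]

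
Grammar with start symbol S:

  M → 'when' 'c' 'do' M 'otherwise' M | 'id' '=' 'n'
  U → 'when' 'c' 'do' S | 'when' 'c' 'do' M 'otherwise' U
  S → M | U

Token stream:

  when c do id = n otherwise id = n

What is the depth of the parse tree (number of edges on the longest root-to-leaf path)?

3

[S [M when c do [M id = n] otherwise [M id = n]]]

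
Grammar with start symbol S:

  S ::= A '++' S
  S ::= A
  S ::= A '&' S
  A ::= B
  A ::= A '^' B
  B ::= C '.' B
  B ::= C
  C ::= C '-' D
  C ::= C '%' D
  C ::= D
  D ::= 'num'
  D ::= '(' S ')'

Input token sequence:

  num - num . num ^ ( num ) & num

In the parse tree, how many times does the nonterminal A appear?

4

[S [A [A [B [C [C [D num]] - [D num]] . [B [C [D num]]]]] ^ [B [C [D ( [S [A [B [C [D num]]]]] )]]]] & [S [A [B [C [D num]]]]]]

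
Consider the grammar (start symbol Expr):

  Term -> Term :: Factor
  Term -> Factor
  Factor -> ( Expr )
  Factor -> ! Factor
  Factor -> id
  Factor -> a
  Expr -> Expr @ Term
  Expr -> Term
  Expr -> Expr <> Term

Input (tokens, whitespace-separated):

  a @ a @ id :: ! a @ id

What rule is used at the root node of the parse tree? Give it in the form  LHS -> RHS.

Expr -> Expr @ Term

[Expr [Expr [Expr [Expr [Term [Factor a]]] @ [Term [Factor a]]] @ [Term [Term [Factor id]] :: [Factor ! [Factor a]]]] @ [Term [Factor id]]]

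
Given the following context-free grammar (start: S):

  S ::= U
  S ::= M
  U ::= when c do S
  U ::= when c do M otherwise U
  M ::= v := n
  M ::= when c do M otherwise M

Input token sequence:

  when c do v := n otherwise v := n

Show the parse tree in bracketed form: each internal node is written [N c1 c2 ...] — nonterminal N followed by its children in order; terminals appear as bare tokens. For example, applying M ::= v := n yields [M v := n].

S
M
when c do M otherwise M
when c do v := n otherwise M
when c do v := n otherwise v := n

[S [M when c do [M v := n] otherwise [M v := n]]]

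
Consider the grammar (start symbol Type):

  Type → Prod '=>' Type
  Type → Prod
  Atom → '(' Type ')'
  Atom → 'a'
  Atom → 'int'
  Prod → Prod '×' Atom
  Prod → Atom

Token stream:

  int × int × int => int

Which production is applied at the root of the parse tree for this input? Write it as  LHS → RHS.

Type → Prod '=>' Type

[Type [Prod [Prod [Prod [Atom int]] × [Atom int]] × [Atom int]] => [Type [Prod [Atom int]]]]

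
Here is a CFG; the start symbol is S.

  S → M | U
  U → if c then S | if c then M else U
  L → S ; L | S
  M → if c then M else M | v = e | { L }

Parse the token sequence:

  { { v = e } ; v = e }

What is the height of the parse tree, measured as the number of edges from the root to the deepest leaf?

8

[S [M { [L [S [M { [L [S [M v = e]]] }]] ; [L [S [M v = e]]]] }]]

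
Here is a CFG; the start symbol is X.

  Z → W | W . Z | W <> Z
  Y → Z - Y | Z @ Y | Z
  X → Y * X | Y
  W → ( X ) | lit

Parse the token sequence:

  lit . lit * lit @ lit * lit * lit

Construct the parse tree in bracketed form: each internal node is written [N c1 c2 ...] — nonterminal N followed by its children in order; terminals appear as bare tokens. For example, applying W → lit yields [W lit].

[X [Y [Z [W lit] . [Z [W lit]]]] * [X [Y [Z [W lit]] @ [Y [Z [W lit]]]] * [X [Y [Z [W lit]]] * [X [Y [Z [W lit]]]]]]]

X
Y * X
Z * X
W . Z * X
lit . Z * X
lit . W * X
lit . lit * X
lit . lit * Y * X
lit . lit * Z @ Y * X
lit . lit * W @ Y * X
lit . lit * lit @ Y * X
lit . lit * lit @ Z * X
lit . lit * lit @ W * X
lit . lit * lit @ lit * X
lit . lit * lit @ lit * Y * X
lit . lit * lit @ lit * Z * X
lit . lit * lit @ lit * W * X
lit . lit * lit @ lit * lit * X
lit . lit * lit @ lit * lit * Y
lit . lit * lit @ lit * lit * Z
lit . lit * lit @ lit * lit * W
lit . lit * lit @ lit * lit * lit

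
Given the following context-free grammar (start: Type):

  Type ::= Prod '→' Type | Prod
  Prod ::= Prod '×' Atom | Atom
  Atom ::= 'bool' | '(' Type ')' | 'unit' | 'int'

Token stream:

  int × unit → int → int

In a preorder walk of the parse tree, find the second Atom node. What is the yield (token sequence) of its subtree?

[Type [Prod [Prod [Atom int]] × [Atom unit]] → [Type [Prod [Atom int]] → [Type [Prod [Atom int]]]]]

unit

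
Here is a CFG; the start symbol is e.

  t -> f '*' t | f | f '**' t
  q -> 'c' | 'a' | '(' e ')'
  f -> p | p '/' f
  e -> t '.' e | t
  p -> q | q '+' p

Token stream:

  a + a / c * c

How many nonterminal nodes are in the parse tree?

[e [t [f [p [q a] + [p [q a]]] / [f [p [q c]]]] * [t [f [p [q c]]]]]]

14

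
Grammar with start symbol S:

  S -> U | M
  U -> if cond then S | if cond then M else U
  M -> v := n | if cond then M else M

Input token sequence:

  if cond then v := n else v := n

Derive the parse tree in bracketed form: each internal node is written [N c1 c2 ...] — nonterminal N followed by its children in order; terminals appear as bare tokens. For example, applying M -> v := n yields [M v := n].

[S [M if cond then [M v := n] else [M v := n]]]

S
M
if cond then M else M
if cond then v := n else M
if cond then v := n else v := n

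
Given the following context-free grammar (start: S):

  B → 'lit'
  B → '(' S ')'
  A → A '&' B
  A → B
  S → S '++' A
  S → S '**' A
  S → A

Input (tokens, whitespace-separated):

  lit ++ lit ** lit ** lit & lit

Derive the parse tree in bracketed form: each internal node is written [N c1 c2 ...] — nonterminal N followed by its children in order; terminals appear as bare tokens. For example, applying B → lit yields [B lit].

S
S ** A
S ** A ** A
S ++ A ** A ** A
A ++ A ** A ** A
B ++ A ** A ** A
lit ++ A ** A ** A
lit ++ B ** A ** A
lit ++ lit ** A ** A
lit ++ lit ** B ** A
lit ++ lit ** lit ** A
lit ++ lit ** lit ** A & B
lit ++ lit ** lit ** B & B
lit ++ lit ** lit ** lit & B
lit ++ lit ** lit ** lit & lit

[S [S [S [S [A [B lit]]] ++ [A [B lit]]] ** [A [B lit]]] ** [A [A [B lit]] & [B lit]]]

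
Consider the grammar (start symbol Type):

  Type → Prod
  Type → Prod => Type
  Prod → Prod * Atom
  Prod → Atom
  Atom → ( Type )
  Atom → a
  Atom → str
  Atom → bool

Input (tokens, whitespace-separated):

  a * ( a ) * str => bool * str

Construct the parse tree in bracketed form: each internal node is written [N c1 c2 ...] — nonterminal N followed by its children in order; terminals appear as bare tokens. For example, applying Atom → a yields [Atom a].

Type
Prod => Type
Prod * Atom => Type
Prod * Atom * Atom => Type
Atom * Atom * Atom => Type
a * Atom * Atom => Type
a * ( Type ) * Atom => Type
a * ( Prod ) * Atom => Type
a * ( Atom ) * Atom => Type
a * ( a ) * Atom => Type
a * ( a ) * str => Type
a * ( a ) * str => Prod
a * ( a ) * str => Prod * Atom
a * ( a ) * str => Atom * Atom
a * ( a ) * str => bool * Atom
a * ( a ) * str => bool * str

[Type [Prod [Prod [Prod [Atom a]] * [Atom ( [Type [Prod [Atom a]]] )]] * [Atom str]] => [Type [Prod [Prod [Atom bool]] * [Atom str]]]]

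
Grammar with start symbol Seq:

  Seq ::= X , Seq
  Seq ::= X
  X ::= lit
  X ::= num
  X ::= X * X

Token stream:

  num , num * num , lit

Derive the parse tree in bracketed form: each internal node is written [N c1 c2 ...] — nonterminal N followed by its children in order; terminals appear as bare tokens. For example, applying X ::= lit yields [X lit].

[Seq [X num] , [Seq [X [X num] * [X num]] , [Seq [X lit]]]]

Seq
X , Seq
num , Seq
num , X , Seq
num , X * X , Seq
num , num * X , Seq
num , num * num , Seq
num , num * num , X
num , num * num , lit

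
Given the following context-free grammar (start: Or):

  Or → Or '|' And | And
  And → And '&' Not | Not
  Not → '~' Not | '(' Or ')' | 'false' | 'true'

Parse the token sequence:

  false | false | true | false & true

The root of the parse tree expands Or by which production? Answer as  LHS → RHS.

[Or [Or [Or [Or [And [Not false]]] | [And [Not false]]] | [And [Not true]]] | [And [And [Not false]] & [Not true]]]

Or → Or '|' And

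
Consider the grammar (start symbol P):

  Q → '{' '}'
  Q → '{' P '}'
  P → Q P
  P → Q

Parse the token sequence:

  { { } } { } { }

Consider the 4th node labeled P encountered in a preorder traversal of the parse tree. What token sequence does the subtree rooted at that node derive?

[P [Q { [P [Q { }]] }] [P [Q { }] [P [Q { }]]]]

{ }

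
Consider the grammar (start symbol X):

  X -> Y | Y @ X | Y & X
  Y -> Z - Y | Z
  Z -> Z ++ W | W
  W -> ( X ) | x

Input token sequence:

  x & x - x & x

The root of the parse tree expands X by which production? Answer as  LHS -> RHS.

X -> Y & X

[X [Y [Z [W x]]] & [X [Y [Z [W x]] - [Y [Z [W x]]]] & [X [Y [Z [W x]]]]]]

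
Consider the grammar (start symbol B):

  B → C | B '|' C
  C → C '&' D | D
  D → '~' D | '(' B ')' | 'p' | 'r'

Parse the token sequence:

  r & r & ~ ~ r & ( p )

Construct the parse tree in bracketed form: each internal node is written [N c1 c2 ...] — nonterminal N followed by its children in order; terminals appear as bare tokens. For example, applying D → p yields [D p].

[B [C [C [C [C [D r]] & [D r]] & [D ~ [D ~ [D r]]]] & [D ( [B [C [D p]]] )]]]

B
C
C & D
C & D & D
C & D & D & D
D & D & D & D
r & D & D & D
r & r & D & D
r & r & ~ D & D
r & r & ~ ~ D & D
r & r & ~ ~ r & D
r & r & ~ ~ r & ( B )
r & r & ~ ~ r & ( C )
r & r & ~ ~ r & ( D )
r & r & ~ ~ r & ( p )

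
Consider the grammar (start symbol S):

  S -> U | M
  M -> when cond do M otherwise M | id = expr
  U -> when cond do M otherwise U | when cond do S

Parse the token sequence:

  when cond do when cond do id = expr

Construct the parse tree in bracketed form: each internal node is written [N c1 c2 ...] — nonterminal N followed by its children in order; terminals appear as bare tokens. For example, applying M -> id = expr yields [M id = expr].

[S [U when cond do [S [U when cond do [S [M id = expr]]]]]]

S
U
when cond do S
when cond do U
when cond do when cond do S
when cond do when cond do M
when cond do when cond do id = expr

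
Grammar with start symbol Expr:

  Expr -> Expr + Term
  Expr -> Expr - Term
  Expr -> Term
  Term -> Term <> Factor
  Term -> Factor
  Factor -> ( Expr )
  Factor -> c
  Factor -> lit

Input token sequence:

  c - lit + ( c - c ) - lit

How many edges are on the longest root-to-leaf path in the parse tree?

[Expr [Expr [Expr [Expr [Term [Factor c]]] - [Term [Factor lit]]] + [Term [Factor ( [Expr [Expr [Term [Factor c]]] - [Term [Factor c]]] )]]] - [Term [Factor lit]]]

8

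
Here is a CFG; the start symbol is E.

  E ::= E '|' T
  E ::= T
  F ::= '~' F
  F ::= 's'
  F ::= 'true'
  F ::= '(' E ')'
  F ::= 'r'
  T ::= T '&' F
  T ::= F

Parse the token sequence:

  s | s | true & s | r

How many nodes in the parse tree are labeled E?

[E [E [E [E [T [F s]]] | [T [F s]]] | [T [T [F true]] & [F s]]] | [T [F r]]]

4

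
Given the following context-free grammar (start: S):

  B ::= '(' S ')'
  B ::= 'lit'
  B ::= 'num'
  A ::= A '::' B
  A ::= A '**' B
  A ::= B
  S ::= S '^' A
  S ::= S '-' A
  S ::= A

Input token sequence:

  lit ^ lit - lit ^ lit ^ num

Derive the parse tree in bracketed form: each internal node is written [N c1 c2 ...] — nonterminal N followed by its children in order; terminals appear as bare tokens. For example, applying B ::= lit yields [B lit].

[S [S [S [S [S [A [B lit]]] ^ [A [B lit]]] - [A [B lit]]] ^ [A [B lit]]] ^ [A [B num]]]

S
S ^ A
S ^ A ^ A
S - A ^ A ^ A
S ^ A - A ^ A ^ A
A ^ A - A ^ A ^ A
B ^ A - A ^ A ^ A
lit ^ A - A ^ A ^ A
lit ^ B - A ^ A ^ A
lit ^ lit - A ^ A ^ A
lit ^ lit - B ^ A ^ A
lit ^ lit - lit ^ A ^ A
lit ^ lit - lit ^ B ^ A
lit ^ lit - lit ^ lit ^ A
lit ^ lit - lit ^ lit ^ B
lit ^ lit - lit ^ lit ^ num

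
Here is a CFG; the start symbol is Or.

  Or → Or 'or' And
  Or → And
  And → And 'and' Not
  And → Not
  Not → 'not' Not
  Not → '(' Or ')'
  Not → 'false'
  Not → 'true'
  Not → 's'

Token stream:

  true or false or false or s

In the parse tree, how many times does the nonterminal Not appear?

[Or [Or [Or [Or [And [Not true]]] or [And [Not false]]] or [And [Not false]]] or [And [Not s]]]

4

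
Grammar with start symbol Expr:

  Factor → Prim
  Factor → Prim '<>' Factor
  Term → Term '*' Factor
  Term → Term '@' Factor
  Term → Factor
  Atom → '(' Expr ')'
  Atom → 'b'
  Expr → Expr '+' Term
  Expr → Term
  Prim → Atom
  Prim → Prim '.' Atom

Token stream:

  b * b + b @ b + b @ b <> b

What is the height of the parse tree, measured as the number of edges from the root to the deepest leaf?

8

[Expr [Expr [Expr [Term [Term [Factor [Prim [Atom b]]]] * [Factor [Prim [Atom b]]]]] + [Term [Term [Factor [Prim [Atom b]]]] @ [Factor [Prim [Atom b]]]]] + [Term [Term [Factor [Prim [Atom b]]]] @ [Factor [Prim [Atom b]] <> [Factor [Prim [Atom b]]]]]]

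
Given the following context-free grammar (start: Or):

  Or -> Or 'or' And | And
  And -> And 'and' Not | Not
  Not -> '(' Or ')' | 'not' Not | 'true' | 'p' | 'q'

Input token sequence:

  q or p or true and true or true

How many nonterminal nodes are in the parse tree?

14

[Or [Or [Or [Or [And [Not q]]] or [And [Not p]]] or [And [And [Not true]] and [Not true]]] or [And [Not true]]]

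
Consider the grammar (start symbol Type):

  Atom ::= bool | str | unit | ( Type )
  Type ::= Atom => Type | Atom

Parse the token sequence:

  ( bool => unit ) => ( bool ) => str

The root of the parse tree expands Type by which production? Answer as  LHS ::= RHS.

[Type [Atom ( [Type [Atom bool] => [Type [Atom unit]]] )] => [Type [Atom ( [Type [Atom bool]] )] => [Type [Atom str]]]]

Type ::= Atom => Type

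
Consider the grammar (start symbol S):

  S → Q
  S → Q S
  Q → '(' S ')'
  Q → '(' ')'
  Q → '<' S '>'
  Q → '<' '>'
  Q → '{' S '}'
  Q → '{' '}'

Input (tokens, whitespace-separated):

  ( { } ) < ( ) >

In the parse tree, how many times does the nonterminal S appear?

[S [Q ( [S [Q { }]] )] [S [Q < [S [Q ( )]] >]]]

4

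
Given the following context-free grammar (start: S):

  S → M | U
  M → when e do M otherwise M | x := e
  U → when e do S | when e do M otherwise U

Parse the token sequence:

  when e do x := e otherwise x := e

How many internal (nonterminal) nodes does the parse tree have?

[S [M when e do [M x := e] otherwise [M x := e]]]

4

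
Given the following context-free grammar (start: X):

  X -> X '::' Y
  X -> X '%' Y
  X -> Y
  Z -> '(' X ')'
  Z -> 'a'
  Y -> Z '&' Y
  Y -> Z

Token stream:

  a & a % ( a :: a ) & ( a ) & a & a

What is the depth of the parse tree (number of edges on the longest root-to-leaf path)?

[X [X [Y [Z a] & [Y [Z a]]]] % [Y [Z ( [X [X [Y [Z a]]] :: [Y [Z a]]] )] & [Y [Z ( [X [Y [Z a]]] )] & [Y [Z a] & [Y [Z a]]]]]]

7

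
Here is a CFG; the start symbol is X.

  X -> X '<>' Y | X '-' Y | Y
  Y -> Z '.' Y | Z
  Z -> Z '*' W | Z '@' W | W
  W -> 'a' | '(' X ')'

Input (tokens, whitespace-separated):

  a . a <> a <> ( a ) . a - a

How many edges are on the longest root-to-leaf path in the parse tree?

[X [X [X [X [Y [Z [W a]] . [Y [Z [W a]]]]] <> [Y [Z [W a]]]] <> [Y [Z [W ( [X [Y [Z [W a]]]] )]] . [Y [Z [W a]]]]] - [Y [Z [W a]]]]

9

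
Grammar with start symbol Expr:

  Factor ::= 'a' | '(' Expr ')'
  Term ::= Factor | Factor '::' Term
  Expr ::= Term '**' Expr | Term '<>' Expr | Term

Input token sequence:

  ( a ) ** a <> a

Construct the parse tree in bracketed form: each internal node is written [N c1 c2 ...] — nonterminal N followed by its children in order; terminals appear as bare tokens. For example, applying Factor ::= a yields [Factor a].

[Expr [Term [Factor ( [Expr [Term [Factor a]]] )]] ** [Expr [Term [Factor a]] <> [Expr [Term [Factor a]]]]]

Expr
Term ** Expr
Factor ** Expr
( Expr ) ** Expr
( Term ) ** Expr
( Factor ) ** Expr
( a ) ** Expr
( a ) ** Term <> Expr
( a ) ** Factor <> Expr
( a ) ** a <> Expr
( a ) ** a <> Term
( a ) ** a <> Factor
( a ) ** a <> a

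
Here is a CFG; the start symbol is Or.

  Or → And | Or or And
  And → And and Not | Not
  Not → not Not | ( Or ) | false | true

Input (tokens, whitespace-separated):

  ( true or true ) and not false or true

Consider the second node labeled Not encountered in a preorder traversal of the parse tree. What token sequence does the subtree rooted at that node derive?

true

[Or [Or [And [And [Not ( [Or [Or [And [Not true]]] or [And [Not true]]] )]] and [Not not [Not false]]]] or [And [Not true]]]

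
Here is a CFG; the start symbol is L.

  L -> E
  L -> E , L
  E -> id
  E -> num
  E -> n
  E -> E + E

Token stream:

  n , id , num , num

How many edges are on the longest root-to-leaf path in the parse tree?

[L [E n] , [L [E id] , [L [E num] , [L [E num]]]]]

5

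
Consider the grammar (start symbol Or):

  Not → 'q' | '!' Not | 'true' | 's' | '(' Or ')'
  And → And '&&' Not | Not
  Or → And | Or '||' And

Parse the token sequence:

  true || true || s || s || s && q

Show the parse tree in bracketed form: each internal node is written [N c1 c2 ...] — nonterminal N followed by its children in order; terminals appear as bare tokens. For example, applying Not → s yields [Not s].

[Or [Or [Or [Or [Or [And [Not true]]] || [And [Not true]]] || [And [Not s]]] || [And [Not s]]] || [And [And [Not s]] && [Not q]]]

Or
Or || And
Or || And || And
Or || And || And || And
Or || And || And || And || And
And || And || And || And || And
Not || And || And || And || And
true || And || And || And || And
true || Not || And || And || And
true || true || And || And || And
true || true || Not || And || And
true || true || s || And || And
true || true || s || Not || And
true || true || s || s || And
true || true || s || s || And && Not
true || true || s || s || Not && Not
true || true || s || s || s && Not
true || true || s || s || s && q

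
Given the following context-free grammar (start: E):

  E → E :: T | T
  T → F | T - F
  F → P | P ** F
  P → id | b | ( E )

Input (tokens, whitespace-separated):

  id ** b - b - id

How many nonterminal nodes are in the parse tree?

[E [T [T [T [F [P id] ** [F [P b]]]] - [F [P b]]] - [F [P id]]]]

12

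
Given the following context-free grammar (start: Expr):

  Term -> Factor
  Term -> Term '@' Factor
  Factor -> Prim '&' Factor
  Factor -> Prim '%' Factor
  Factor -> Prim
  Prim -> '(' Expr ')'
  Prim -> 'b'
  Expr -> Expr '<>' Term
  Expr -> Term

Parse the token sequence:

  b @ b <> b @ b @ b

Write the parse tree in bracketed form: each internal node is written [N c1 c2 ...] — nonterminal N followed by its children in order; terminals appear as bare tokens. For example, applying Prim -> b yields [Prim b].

Expr
Expr <> Term
Term <> Term
Term @ Factor <> Term
Factor @ Factor <> Term
Prim @ Factor <> Term
b @ Factor <> Term
b @ Prim <> Term
b @ b <> Term
b @ b <> Term @ Factor
b @ b <> Term @ Factor @ Factor
b @ b <> Factor @ Factor @ Factor
b @ b <> Prim @ Factor @ Factor
b @ b <> b @ Factor @ Factor
b @ b <> b @ Prim @ Factor
b @ b <> b @ b @ Factor
b @ b <> b @ b @ Prim
b @ b <> b @ b @ b

[Expr [Expr [Term [Term [Factor [Prim b]]] @ [Factor [Prim b]]]] <> [Term [Term [Term [Factor [Prim b]]] @ [Factor [Prim b]]] @ [Factor [Prim b]]]]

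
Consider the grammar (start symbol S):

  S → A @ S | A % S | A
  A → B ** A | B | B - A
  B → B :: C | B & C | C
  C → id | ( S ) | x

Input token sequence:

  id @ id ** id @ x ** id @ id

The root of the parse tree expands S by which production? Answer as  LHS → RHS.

S → A @ S

[S [A [B [C id]]] @ [S [A [B [C id]] ** [A [B [C id]]]] @ [S [A [B [C x]] ** [A [B [C id]]]] @ [S [A [B [C id]]]]]]]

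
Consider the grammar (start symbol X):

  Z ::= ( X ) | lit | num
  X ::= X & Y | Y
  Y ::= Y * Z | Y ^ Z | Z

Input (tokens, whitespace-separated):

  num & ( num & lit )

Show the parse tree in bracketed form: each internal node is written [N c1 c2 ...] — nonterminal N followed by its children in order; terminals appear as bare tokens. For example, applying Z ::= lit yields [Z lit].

X
X & Y
Y & Y
Z & Y
num & Y
num & Z
num & ( X )
num & ( X & Y )
num & ( Y & Y )
num & ( Z & Y )
num & ( num & Y )
num & ( num & Z )
num & ( num & lit )

[X [X [Y [Z num]]] & [Y [Z ( [X [X [Y [Z num]]] & [Y [Z lit]]] )]]]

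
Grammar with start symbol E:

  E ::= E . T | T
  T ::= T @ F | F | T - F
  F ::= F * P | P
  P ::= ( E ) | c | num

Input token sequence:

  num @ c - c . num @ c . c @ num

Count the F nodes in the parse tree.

[E [E [E [T [T [T [F [P num]]] @ [F [P c]]] - [F [P c]]]] . [T [T [F [P num]]] @ [F [P c]]]] . [T [T [F [P c]]] @ [F [P num]]]]

7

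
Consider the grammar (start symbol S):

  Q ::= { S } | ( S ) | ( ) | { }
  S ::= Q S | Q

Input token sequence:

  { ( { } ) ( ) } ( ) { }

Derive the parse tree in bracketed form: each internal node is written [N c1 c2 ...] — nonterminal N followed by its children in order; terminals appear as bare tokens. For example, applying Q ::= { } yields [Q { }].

[S [Q { [S [Q ( [S [Q { }]] )] [S [Q ( )]]] }] [S [Q ( )] [S [Q { }]]]]

S
Q S
{ S } S
{ Q S } S
{ ( S ) S } S
{ ( Q ) S } S
{ ( { } ) S } S
{ ( { } ) Q } S
{ ( { } ) ( ) } S
{ ( { } ) ( ) } Q S
{ ( { } ) ( ) } ( ) S
{ ( { } ) ( ) } ( ) Q
{ ( { } ) ( ) } ( ) { }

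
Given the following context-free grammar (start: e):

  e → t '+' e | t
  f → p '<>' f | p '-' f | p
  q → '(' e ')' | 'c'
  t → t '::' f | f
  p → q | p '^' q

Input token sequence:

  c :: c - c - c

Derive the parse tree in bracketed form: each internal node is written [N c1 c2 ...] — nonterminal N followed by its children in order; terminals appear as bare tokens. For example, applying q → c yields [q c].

e
t
t :: f
f :: f
p :: f
q :: f
c :: f
c :: p - f
c :: q - f
c :: c - f
c :: c - p - f
c :: c - q - f
c :: c - c - f
c :: c - c - p
c :: c - c - q
c :: c - c - c

[e [t [t [f [p [q c]]]] :: [f [p [q c]] - [f [p [q c]] - [f [p [q c]]]]]]]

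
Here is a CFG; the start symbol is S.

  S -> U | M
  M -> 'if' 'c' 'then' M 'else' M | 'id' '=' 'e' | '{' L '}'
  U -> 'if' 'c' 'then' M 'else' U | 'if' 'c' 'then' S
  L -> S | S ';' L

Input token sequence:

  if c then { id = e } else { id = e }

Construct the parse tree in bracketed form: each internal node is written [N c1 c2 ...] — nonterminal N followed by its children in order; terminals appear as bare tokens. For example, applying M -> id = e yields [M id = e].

[S [M if c then [M { [L [S [M id = e]]] }] else [M { [L [S [M id = e]]] }]]]

S
M
if c then M else M
if c then { L } else M
if c then { S } else M
if c then { M } else M
if c then { id = e } else M
if c then { id = e } else { L }
if c then { id = e } else { S }
if c then { id = e } else { M }
if c then { id = e } else { id = e }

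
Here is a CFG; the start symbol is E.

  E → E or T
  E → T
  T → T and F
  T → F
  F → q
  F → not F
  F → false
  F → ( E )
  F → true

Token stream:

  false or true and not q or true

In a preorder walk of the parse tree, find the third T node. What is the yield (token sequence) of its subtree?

[E [E [E [T [F false]]] or [T [T [F true]] and [F not [F q]]]] or [T [F true]]]

true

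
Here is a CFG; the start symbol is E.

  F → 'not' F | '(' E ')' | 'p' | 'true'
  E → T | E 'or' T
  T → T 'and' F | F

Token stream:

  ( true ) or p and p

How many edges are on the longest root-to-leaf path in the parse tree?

[E [E [T [F ( [E [T [F true]]] )]]] or [T [T [F p]] and [F p]]]

7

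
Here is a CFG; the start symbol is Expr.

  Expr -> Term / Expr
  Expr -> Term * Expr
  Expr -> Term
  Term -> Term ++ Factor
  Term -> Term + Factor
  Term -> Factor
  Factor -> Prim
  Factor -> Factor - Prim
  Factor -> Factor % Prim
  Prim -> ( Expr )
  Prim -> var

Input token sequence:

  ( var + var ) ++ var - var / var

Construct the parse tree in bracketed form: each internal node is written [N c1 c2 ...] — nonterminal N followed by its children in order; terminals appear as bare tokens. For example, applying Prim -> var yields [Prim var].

[Expr [Term [Term [Factor [Prim ( [Expr [Term [Term [Factor [Prim var]]] + [Factor [Prim var]]]] )]]] ++ [Factor [Factor [Prim var]] - [Prim var]]] / [Expr [Term [Factor [Prim var]]]]]

Expr
Term / Expr
Term ++ Factor / Expr
Factor ++ Factor / Expr
Prim ++ Factor / Expr
( Expr ) ++ Factor / Expr
( Term ) ++ Factor / Expr
( Term + Factor ) ++ Factor / Expr
( Factor + Factor ) ++ Factor / Expr
( Prim + Factor ) ++ Factor / Expr
( var + Factor ) ++ Factor / Expr
( var + Prim ) ++ Factor / Expr
( var + var ) ++ Factor / Expr
( var + var ) ++ Factor - Prim / Expr
( var + var ) ++ Prim - Prim / Expr
( var + var ) ++ var - Prim / Expr
( var + var ) ++ var - var / Expr
( var + var ) ++ var - var / Term
( var + var ) ++ var - var / Factor
( var + var ) ++ var - var / Prim
( var + var ) ++ var - var / var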